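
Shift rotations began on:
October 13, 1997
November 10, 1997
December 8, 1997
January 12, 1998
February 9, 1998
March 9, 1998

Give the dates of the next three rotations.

April 13, 1998; May 11, 1998; June 8, 1998

All dates are Mondays, 28, 28, 35, 28, 28 days apart.
Specifically, the 2nd Monday of each month.
2nd Monday of April 1998: April 13, 1998.
2nd Monday of May 1998: May 11, 1998.
June 1998 — 2nd Monday is June 8, 1998.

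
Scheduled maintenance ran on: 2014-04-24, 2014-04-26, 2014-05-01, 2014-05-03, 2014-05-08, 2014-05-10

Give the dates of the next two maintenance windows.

2014-05-15, 2014-05-17

Every event lands on a Thursday or Saturday (gaps cycle 2, 5, 2, 5, 2).
So the schedule is: every Thursday and Saturday.
Next Thursday: 2014-05-15.
The following Saturday is 2014-05-17.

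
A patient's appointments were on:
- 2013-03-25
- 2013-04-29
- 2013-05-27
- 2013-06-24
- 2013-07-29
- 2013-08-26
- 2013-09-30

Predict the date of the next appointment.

2013-10-28

Every date is a Monday; gaps 35, 28, 28, 35, 28, 35 days.
Each is the last Monday of its month (at least one falls on the 29th or later, ruling out '4th Monday').
Last Monday of October 2013: 2013-10-28.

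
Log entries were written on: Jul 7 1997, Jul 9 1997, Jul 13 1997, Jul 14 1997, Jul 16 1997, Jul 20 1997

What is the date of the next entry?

Jul 21 1997

The gap pattern 2, 4, 1, 2, 4 repeats every 3 events.
These are the Mondays, Wednesdays and Sundays of each week.
The following Monday is Jul 21 1997.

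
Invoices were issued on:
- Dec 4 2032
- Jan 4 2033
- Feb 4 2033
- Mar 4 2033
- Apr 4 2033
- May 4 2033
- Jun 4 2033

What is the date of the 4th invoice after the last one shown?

Gaps: 31, 31, 28, 31, 30, 31 days — not constant. Every event is on the 4th of the month.
Pattern: the 4th of each month.
July 2033: Jul 4 2033.
August 2033: Aug 4 2033.
September 2033: Sep 4 2033.
Next: October 2033 → Oct 4 2033.

Oct 4 2033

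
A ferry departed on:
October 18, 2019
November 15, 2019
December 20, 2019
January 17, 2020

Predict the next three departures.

These are Fridays at 28- or 35-day spacing (28, 35, 28).
The pattern: 3rd Friday of the month.
3rd Friday of February 2020: February 21, 2020.
3rd Friday of March 2020: March 20, 2020.
3rd Friday of April 2020: April 17, 2020.

February 21, 2020; March 20, 2020; April 17, 2020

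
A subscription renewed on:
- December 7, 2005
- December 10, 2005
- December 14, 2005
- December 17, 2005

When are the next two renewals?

Every event lands on a Wednesday or Saturday (gaps cycle 3, 4, 3).
So the schedule is: every Wednesday and Saturday.
Next Wednesday: December 21, 2005.
The following Saturday is December 24, 2005.

December 21, 2005; December 24, 2005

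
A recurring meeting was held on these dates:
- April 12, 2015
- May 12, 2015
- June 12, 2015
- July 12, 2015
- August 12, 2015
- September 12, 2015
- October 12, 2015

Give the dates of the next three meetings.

Each date is the 12th; the gaps (30, 31, 30, 31, 31, 30) track the month lengths.
The rule is the 12th of each month.
November 2015: November 12, 2015.
December 2015: December 12, 2015.
January 2016: January 12, 2016.

November 12, 2015; December 12, 2015; January 12, 2016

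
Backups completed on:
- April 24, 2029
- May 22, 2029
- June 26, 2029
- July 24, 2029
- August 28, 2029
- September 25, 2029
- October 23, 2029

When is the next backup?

November 27, 2029

All dates are Tuesdays, 28, 35, 28, 35, 28, 28 days apart.
Specifically, the 4th Tuesday of each month.
November 2029 — 4th Tuesday is November 27, 2029.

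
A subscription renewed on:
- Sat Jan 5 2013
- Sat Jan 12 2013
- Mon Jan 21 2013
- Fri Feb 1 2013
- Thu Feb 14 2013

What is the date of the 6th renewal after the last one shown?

Fri Jun 14 2013

Gaps: 7, 9, 11, 13 days — each gap is 2 larger than the previous one.
Next gap: 15 days. Thu Feb 14 2013 + 15 days = Fri Mar 1 2013.
Next gap: 17 days. Fri Mar 1 2013 + 17 days = Mon Mar 18 2013.
Next gap: 19 days. Mon Mar 18 2013 + 19 days = Sat Apr 6 2013.
Next gap: 21 days. Sat Apr 6 2013 + 21 days = Sat Apr 27 2013.
Next gap: 23 days. Sat Apr 27 2013 + 23 days = Mon May 20 2013.
Next gap: 25 days. Mon May 20 2013 + 25 days = Fri Jun 14 2013.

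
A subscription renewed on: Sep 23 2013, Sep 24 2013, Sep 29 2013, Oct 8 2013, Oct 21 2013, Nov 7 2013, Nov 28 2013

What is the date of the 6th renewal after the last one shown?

Gaps: 1, 5, 9, 13, 17, 21 days — each gap is 4 larger than the previous one.
Next gap: 25 days. Nov 28 2013 + 25 days = Dec 23 2013.
Next gap: 29 days. Dec 23 2013 + 29 days = Jan 21 2014.
Next gap: 33 days. Jan 21 2014 + 33 days = Feb 23 2014.
Next gap: 37 days. Feb 23 2014 + 37 days = Apr 1 2014.
Next gap: 41 days. Apr 1 2014 + 41 days = May 12 2014.
Next gap: 45 days. May 12 2014 + 45 days = Jun 26 2014.

Jun 26 2014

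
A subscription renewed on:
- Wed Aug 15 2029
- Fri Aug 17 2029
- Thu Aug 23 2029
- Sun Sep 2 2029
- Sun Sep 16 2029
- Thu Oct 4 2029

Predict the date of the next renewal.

Fri Oct 26 2029

Gaps: 2, 6, 10, 14, 18 days — each gap is 4 larger than the previous one.
Next gap: 22 days. Thu Oct 4 2029 + 22 days = Fri Oct 26 2029.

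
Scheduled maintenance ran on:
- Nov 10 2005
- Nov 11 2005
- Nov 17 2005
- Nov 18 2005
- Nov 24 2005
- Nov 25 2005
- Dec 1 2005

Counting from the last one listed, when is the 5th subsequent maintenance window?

Dec 16 2005

The gap pattern 1, 6, 1, 6, 1, 6 repeats every 2 events.
These are the Thursdays and Fridays of each week.
Next Friday: Dec 2 2005.
The following Thursday is Dec 8 2005.
The following Friday is Dec 9 2005.
Next Thursday: Dec 15 2005.
The following Friday is Dec 16 2005.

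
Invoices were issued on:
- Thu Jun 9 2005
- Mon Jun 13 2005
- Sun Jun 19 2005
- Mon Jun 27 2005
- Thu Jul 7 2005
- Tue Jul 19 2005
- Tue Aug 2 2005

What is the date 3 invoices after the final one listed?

Intervals are 4, 6, 8, 10, 12, 14 days — an arithmetic progression with common difference 2.
Next gap: 16 days. Tue Aug 2 2005 + 16 days = Thu Aug 18 2005.
Next gap: 18 days. Thu Aug 18 2005 + 18 days = Mon Sep 5 2005.
Next gap: 20 days. Mon Sep 5 2005 + 20 days = Sun Sep 25 2005.

Sun Sep 25 2005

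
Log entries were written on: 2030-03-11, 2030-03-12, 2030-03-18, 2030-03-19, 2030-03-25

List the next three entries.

2030-03-26, 2030-04-01, 2030-04-02

Every event lands on a Monday or Tuesday (gaps cycle 1, 6, 1, 6).
So the schedule is: every Monday and Tuesday.
The following Tuesday is 2030-03-26.
The following Monday is 2030-04-01.
The following Tuesday is 2030-04-02.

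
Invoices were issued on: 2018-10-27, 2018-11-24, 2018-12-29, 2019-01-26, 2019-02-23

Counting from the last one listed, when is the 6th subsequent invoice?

2019-08-31

These are Saturdays with 28, 35, 28, 28-day gaps.
Each is the final Saturday of its month — 2018-12-29 is past the 28th, so '4th Saturday' doesn't fit.
March 2019 ends with Saturday 2019-03-30.
April 2019 ends with Saturday 2019-04-27.
May 2019 ends with Saturday 2019-05-25.
June 2019 ends with Saturday 2019-06-29.
Last Saturday of July 2019: 2019-07-27.
August 2019 ends with Saturday 2019-08-31.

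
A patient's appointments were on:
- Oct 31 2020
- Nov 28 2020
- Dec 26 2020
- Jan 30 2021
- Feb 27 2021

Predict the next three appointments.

These are Saturdays with 28, 28, 35, 28-day gaps.
Each is the final Saturday of its month — Oct 31 2020 is past the 28th, so '4th Saturday' doesn't fit.
Last Saturday of March 2021: Mar 27 2021.
Last Saturday of April 2021: Apr 24 2021.
May 2021 ends with Saturday May 29 2021.

Mar 27 2021, Apr 24 2021, May 29 2021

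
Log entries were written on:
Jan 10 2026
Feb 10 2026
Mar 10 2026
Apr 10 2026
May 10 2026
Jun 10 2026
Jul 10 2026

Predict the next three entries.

Aug 10 2026, Sep 10 2026, Oct 10 2026

Gaps: 31, 28, 31, 30, 31, 30 days — not constant. Every event is on the 10th of the month.
Pattern: the 10th of each month.
August 2026: Aug 10 2026.
Next: September 2026 → Sep 10 2026.
Next: October 2026 → Oct 10 2026.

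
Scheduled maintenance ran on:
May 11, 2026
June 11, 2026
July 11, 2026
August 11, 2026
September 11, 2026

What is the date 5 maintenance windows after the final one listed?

February 11, 2027

The day-of-month is always 11 (31, 30, 31, 31 days between events).
So this recurs on the 11th of each month.
October 2026: October 11, 2026.
November 2026: November 11, 2026.
Next: December 2026 → December 11, 2026.
Next: January 2027 → January 11, 2027.
February 2027: February 11, 2027.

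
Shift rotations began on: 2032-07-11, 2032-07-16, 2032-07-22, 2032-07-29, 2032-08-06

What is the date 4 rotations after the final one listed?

2032-09-17

Intervals are 5, 6, 7, 8 days — an arithmetic progression with common difference 1.
Next gap: 9 days. 2032-08-06 + 9 days = 2032-08-15.
Next gap: 10 days. 2032-08-15 + 10 days = 2032-08-25.
Next gap: 11 days. 2032-08-25 + 11 days = 2032-09-05.
Next gap: 12 days. 2032-09-05 + 12 days = 2032-09-17.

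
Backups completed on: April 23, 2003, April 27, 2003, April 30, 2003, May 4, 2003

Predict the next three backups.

May 7, 2003; May 11, 2003; May 14, 2003

Every event lands on a Wednesday or Sunday (gaps cycle 4, 3, 4).
So the schedule is: every Wednesday and Sunday.
Next Wednesday: May 7, 2003.
The following Sunday is May 11, 2003.
The following Wednesday is May 14, 2003.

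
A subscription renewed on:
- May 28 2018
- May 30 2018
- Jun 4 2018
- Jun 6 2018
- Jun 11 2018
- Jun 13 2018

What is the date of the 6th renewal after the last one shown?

Jul 4 2018

Gaps: 2, 5, 2, 5, 2 days — not constant, but cyclic with period 2.
The events fall on every Monday and Wednesday.
The following Monday is Jun 18 2018.
Next Wednesday: Jun 20 2018.
Next Monday: Jun 25 2018.
Next Wednesday: Jun 27 2018.
The following Monday is Jul 2 2018.
Next Wednesday: Jul 4 2018.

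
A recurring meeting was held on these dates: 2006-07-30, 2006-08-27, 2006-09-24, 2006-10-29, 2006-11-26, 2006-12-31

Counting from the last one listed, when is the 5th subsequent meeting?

2007-05-27

These are Sundays with 28, 28, 35, 28, 35-day gaps.
Each is the final Sunday of its month — 2006-07-30 is past the 28th, so '4th Sunday' doesn't fit.
January 2007 ends with Sunday 2007-01-28.
February 2007 ends with Sunday 2007-02-25.
Last Sunday of March 2007: 2007-03-25.
April 2007 ends with Sunday 2007-04-29.
Last Sunday of May 2007: 2007-05-27.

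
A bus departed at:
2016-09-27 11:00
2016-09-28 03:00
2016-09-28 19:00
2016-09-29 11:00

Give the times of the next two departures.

Spacing: 16, 16, 16 h — constant 16 h.
2016-09-29 11:00 + 16 h = 2016-09-30 03:00.
2016-09-30 03:00 + 16 h = 2016-09-30 19:00.

2016-09-30 03:00, 2016-09-30 19:00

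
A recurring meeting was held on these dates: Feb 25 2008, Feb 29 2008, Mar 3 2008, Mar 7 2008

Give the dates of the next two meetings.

The gap pattern 4, 3, 4 repeats every 2 events.
These are the Mondays and Fridays of each week.
Next Monday: Mar 10 2008.
The following Friday is Mar 14 2008.

Mar 10 2008, Mar 14 2008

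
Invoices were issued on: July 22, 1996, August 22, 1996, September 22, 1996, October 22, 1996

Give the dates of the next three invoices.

The day-of-month is always 22 (31, 31, 30 days between events).
So this recurs on the 22nd of each month.
Next: November 1996 → November 22, 1996.
Next: December 1996 → December 22, 1996.
January 1997: January 22, 1997.

November 22, 1996; December 22, 1996; January 22, 1997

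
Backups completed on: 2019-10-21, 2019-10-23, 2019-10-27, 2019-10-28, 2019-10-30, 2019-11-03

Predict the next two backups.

2019-11-04, 2019-11-06

Gaps: 2, 4, 1, 2, 4 days — not constant, but cyclic with period 3.
The events fall on every Monday, Wednesday and Sunday.
Next Monday: 2019-11-04.
Next Wednesday: 2019-11-06.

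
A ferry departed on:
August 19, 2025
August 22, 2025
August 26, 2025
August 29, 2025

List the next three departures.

Gaps: 3, 4, 3 days — not constant, but cyclic with period 2.
The events fall on every Tuesday and Friday.
Next Tuesday: September 2, 2025.
The following Friday is September 5, 2025.
The following Tuesday is September 9, 2025.

September 2, 2025; September 5, 2025; September 9, 2025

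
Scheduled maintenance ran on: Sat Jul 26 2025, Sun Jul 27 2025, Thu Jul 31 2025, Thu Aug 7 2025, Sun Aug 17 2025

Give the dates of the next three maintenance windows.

Sat Aug 30 2025, Mon Sep 15 2025, Sat Oct 4 2025

Intervals are 1, 4, 7, 10 days — an arithmetic progression with common difference 3.
Next gap: 13 days. Sun Aug 17 2025 + 13 days = Sat Aug 30 2025.
Next gap: 16 days. Sat Aug 30 2025 + 16 days = Mon Sep 15 2025.
Next gap: 19 days. Mon Sep 15 2025 + 19 days = Sat Oct 4 2025.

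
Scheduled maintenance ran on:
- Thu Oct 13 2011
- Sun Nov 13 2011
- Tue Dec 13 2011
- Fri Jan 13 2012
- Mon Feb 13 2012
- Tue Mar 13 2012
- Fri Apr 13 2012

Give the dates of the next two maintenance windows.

Sun May 13 2012, Wed Jun 13 2012

Gaps: 31, 30, 31, 31, 29, 31 days — not constant. Every event is on the 13th of the month.
Pattern: the 13th of each month.
May 2012: Sun May 13 2012.
June 2012: Wed Jun 13 2012.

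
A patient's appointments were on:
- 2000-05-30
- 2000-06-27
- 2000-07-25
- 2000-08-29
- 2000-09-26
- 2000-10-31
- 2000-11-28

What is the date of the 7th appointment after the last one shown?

All Tuesdays; the gaps (28, 28, 35, 28, 35, 28) vary with month length.
This is the last Tuesday of each month.
Last Tuesday of December 2000: 2000-12-26.
January 2001 ends with Tuesday 2001-01-30.
Last Tuesday of February 2001: 2001-02-27.
March 2001 ends with Tuesday 2001-03-27.
April 2001 ends with Tuesday 2001-04-24.
Last Tuesday of May 2001: 2001-05-29.
June 2001 ends with Tuesday 2001-06-26.

2001-06-26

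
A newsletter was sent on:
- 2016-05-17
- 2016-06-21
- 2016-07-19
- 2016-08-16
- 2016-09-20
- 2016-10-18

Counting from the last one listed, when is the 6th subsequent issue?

2017-04-18

Gaps: 35, 28, 28, 35, 28 days — a mix of 28 and 35. Every date is a Tuesday.
Each is the 3rd Tuesday of its month.
3rd Tuesday of November 2016: 2016-11-15.
3rd Tuesday of December 2016: 2016-12-20.
3rd Tuesday of January 2017: 2017-01-17.
February 2017 — 3rd Tuesday is 2017-02-21.
3rd Tuesday of March 2017: 2017-03-21.
April 2017 — 3rd Tuesday is 2017-04-18.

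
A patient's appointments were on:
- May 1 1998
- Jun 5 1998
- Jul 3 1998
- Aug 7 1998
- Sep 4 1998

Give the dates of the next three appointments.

Oct 2 1998, Nov 6 1998, Dec 4 1998

Gaps: 35, 28, 35, 28 days — a mix of 28 and 35. Every date is a Friday.
Each is the 1st Friday of its month.
1st Friday of October 1998: Oct 2 1998.
1st Friday of November 1998: Nov 6 1998.
December 1998 — 1st Friday is Dec 4 1998.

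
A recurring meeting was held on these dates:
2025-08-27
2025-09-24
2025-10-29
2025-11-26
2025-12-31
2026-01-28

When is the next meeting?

2026-02-25

Every date is a Wednesday; gaps 28, 35, 28, 35, 28 days.
Each is the last Wednesday of its month (at least one falls on the 29th or later, ruling out '4th Wednesday').
Last Wednesday of February 2026: 2026-02-25.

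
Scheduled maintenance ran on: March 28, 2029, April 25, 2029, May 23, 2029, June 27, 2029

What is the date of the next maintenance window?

All dates are Wednesdays, 28, 28, 35 days apart.
Specifically, the 4th Wednesday of each month.
4th Wednesday of July 2029: July 25, 2029.

July 25, 2029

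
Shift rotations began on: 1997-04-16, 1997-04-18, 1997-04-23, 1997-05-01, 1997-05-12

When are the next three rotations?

Gaps: 2, 5, 8, 11 days — each gap is 3 larger than the previous one.
Next gap: 14 days. 1997-05-12 + 14 days = 1997-05-26.
Next gap: 17 days. 1997-05-26 + 17 days = 1997-06-12.
Next gap: 20 days. 1997-06-12 + 20 days = 1997-07-02.

1997-05-26, 1997-06-12, 1997-07-02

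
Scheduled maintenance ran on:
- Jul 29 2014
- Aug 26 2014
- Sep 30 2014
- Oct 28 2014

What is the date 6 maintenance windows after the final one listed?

Apr 28 2015

All Tuesdays; the gaps (28, 35, 28) vary with month length.
This is the last Tuesday of each month.
Last Tuesday of November 2014: Nov 25 2014.
Last Tuesday of December 2014: Dec 30 2014.
January 2015 ends with Tuesday Jan 27 2015.
Last Tuesday of February 2015: Feb 24 2015.
Last Tuesday of March 2015: Mar 31 2015.
April 2015 ends with Tuesday Apr 28 2015.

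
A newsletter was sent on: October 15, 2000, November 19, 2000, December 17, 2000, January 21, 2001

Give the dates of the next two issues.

February 18, 2001; March 18, 2001

These are Sundays at 28- or 35-day spacing (35, 28, 35).
The pattern: 3rd Sunday of the month.
3rd Sunday of February 2001: February 18, 2001.
3rd Sunday of March 2001: March 18, 2001.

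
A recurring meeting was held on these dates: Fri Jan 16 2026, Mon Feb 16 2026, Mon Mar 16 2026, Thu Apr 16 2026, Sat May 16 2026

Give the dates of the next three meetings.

Gaps: 31, 28, 31, 30 days — not constant. Every event is on the 16th of the month.
Pattern: the 16th of each month.
June 2026: Tue Jun 16 2026.
July 2026: Thu Jul 16 2026.
August 2026: Sun Aug 16 2026.

Tue Jun 16 2026, Thu Jul 16 2026, Sun Aug 16 2026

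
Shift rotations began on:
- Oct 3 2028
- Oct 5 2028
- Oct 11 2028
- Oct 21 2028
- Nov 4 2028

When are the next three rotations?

Nov 22 2028, Dec 14 2028, Jan 9 2029

The spacing grows by 4 each time: 2, 6, 10, 14 days.
Next gap: 18 days. Nov 4 2028 + 18 days = Nov 22 2028.
Next gap: 22 days. Nov 22 2028 + 22 days = Dec 14 2028.
Next gap: 26 days. Dec 14 2028 + 26 days = Jan 9 2029.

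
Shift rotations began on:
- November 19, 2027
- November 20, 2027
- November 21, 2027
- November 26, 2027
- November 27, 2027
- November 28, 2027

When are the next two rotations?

December 3, 2027; December 4, 2027

Every event lands on a Friday or Saturday or Sunday (gaps cycle 1, 1, 5, 1, 1).
So the schedule is: every Friday, Saturday and Sunday.
Next Friday: December 3, 2027.
The following Saturday is December 4, 2027.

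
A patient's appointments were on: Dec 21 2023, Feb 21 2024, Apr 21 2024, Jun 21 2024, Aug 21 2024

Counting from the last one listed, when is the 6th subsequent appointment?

Each date is the 21st; the gaps (62, 60, 61, 61) track the month lengths.
The rule is the 21st of every 2 months.
Next: October 2024 → Oct 21 2024.
Next: December 2024 → Dec 21 2024.
Next: February 2025 → Feb 21 2025.
Next: April 2025 → Apr 21 2025.
Next: June 2025 → Jun 21 2025.
August 2025: Aug 21 2025.

Aug 21 2025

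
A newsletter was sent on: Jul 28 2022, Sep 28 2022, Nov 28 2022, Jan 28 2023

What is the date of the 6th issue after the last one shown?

Gaps: 62, 61, 61 days — not constant. Every event is on the 28th of the month.
Pattern: the 28th of every 2 months.
Next: March 2023 → Mar 28 2023.
May 2023: May 28 2023.
July 2023: Jul 28 2023.
Next: September 2023 → Sep 28 2023.
Next: November 2023 → Nov 28 2023.
January 2024: Jan 28 2024.

Jan 28 2024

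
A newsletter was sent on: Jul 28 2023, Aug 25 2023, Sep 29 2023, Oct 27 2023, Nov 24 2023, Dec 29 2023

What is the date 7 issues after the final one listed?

Jul 26 2024

Every date is a Friday; gaps 28, 35, 28, 28, 35 days.
Each is the last Friday of its month (at least one falls on the 29th or later, ruling out '4th Friday').
January 2024 ends with Friday Jan 26 2024.
February 2024 ends with Friday Feb 23 2024.
Last Friday of March 2024: Mar 29 2024.
April 2024 ends with Friday Apr 26 2024.
May 2024 ends with Friday May 31 2024.
Last Friday of June 2024: Jun 28 2024.
July 2024 ends with Friday Jul 26 2024.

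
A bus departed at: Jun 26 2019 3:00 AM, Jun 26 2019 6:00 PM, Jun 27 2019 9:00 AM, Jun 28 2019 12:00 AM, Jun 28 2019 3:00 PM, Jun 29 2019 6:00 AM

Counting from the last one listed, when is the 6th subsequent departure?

The interval is a steady 15 hours (15, 15, 15, 15, 15).
Jun 29 2019 6:00 AM + 15 h = Jun 29 2019 9:00 PM.
Jun 29 2019 9:00 PM + 15 h = Jun 30 2019 12:00 PM.
Jun 30 2019 12:00 PM + 15 h = Jul 1 2019 3:00 AM.
Jul 1 2019 3:00 AM + 15 h = Jul 1 2019 6:00 PM.
Jul 1 2019 6:00 PM + 15 h = Jul 2 2019 9:00 AM.
Jul 2 2019 9:00 AM + 15 h = Jul 3 2019 12:00 AM.

Jul 3 2019 12:00 AM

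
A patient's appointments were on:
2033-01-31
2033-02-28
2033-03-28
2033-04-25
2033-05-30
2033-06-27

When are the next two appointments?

2033-07-25, 2033-08-29

These are Mondays with 28, 28, 28, 35, 28-day gaps.
Each is the final Monday of its month — 2033-01-31 is past the 28th, so '4th Monday' doesn't fit.
July 2033 ends with Monday 2033-07-25.
Last Monday of August 2033: 2033-08-29.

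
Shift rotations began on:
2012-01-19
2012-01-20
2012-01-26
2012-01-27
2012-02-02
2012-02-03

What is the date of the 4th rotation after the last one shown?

The gap pattern 1, 6, 1, 6, 1 repeats every 2 events.
These are the Thursdays and Fridays of each week.
The following Thursday is 2012-02-09.
The following Friday is 2012-02-10.
Next Thursday: 2012-02-16.
The following Friday is 2012-02-17.

2012-02-17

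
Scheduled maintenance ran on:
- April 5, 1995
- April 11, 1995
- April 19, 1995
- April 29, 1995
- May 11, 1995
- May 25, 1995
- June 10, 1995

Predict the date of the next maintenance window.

June 28, 1995

Gaps: 6, 8, 10, 12, 14, 16 days — each gap is 2 larger than the previous one.
Next gap: 18 days. June 10, 1995 + 18 days = June 28, 1995.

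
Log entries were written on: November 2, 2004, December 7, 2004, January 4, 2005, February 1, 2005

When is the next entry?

March 1, 2005

All dates are Tuesdays, 35, 28, 28 days apart.
Specifically, the 1st Tuesday of each month.
1st Tuesday of March 2005: March 1, 2005.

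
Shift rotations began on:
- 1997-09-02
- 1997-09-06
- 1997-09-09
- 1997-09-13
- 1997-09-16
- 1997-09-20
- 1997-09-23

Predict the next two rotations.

1997-09-27, 1997-09-30

Gaps: 4, 3, 4, 3, 4, 3 days — not constant, but cyclic with period 2.
The events fall on every Tuesday and Saturday.
Next Saturday: 1997-09-27.
The following Tuesday is 1997-09-30.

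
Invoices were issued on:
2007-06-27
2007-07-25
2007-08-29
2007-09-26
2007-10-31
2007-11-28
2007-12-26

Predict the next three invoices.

2008-01-30, 2008-02-27, 2008-03-26

Every date is a Wednesday; gaps 28, 35, 28, 35, 28, 28 days.
Each is the last Wednesday of its month (at least one falls on the 29th or later, ruling out '4th Wednesday').
Last Wednesday of January 2008: 2008-01-30.
February 2008 ends with Wednesday 2008-02-27.
March 2008 ends with Wednesday 2008-03-26.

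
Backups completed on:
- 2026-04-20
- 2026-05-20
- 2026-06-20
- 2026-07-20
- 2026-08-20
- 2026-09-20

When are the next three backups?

The day-of-month is always 20 (30, 31, 30, 31, 31 days between events).
So this recurs on the 20th of each month.
Next: October 2026 → 2026-10-20.
Next: November 2026 → 2026-11-20.
Next: December 2026 → 2026-12-20.

2026-10-20, 2026-11-20, 2026-12-20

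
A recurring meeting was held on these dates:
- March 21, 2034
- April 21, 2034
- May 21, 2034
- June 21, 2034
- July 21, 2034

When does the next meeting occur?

Each date is the 21st; the gaps (31, 30, 31, 30) track the month lengths.
The rule is the 21st of each month.
Next: August 2034 → August 21, 2034.

August 21, 2034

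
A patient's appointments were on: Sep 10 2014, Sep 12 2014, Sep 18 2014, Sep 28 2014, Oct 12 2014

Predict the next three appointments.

Oct 30 2014, Nov 21 2014, Dec 17 2014

Intervals are 2, 6, 10, 14 days — an arithmetic progression with common difference 4.
Next gap: 18 days. Oct 12 2014 + 18 days = Oct 30 2014.
Next gap: 22 days. Oct 30 2014 + 22 days = Nov 21 2014.
Next gap: 26 days. Nov 21 2014 + 26 days = Dec 17 2014.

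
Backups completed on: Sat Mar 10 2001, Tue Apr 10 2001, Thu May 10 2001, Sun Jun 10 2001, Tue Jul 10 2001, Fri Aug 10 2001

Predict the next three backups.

Mon Sep 10 2001, Wed Oct 10 2001, Sat Nov 10 2001

Gaps: 31, 30, 31, 30, 31 days — not constant. Every event is on the 10th of the month.
Pattern: the 10th of each month.
September 2001: Mon Sep 10 2001.
Next: October 2001 → Wed Oct 10 2001.
Next: November 2001 → Sat Nov 10 2001.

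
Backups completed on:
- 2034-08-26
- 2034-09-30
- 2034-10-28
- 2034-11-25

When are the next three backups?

2034-12-30, 2035-01-27, 2035-02-24

Every date is a Saturday; gaps 35, 28, 28 days.
Each is the last Saturday of its month (at least one falls on the 29th or later, ruling out '4th Saturday').
December 2034 ends with Saturday 2034-12-30.
January 2035 ends with Saturday 2035-01-27.
February 2035 ends with Saturday 2035-02-24.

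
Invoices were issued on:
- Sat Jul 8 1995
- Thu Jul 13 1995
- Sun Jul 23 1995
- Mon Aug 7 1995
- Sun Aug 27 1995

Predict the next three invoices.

Thu Sep 21 1995, Sat Oct 21 1995, Sat Nov 25 1995

Gaps: 5, 10, 15, 20 days — each gap is 5 larger than the previous one.
Next gap: 25 days. Sun Aug 27 1995 + 25 days = Thu Sep 21 1995.
Next gap: 30 days. Thu Sep 21 1995 + 30 days = Sat Oct 21 1995.
Next gap: 35 days. Sat Oct 21 1995 + 35 days = Sat Nov 25 1995.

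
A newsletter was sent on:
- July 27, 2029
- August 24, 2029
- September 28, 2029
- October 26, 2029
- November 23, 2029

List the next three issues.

Gaps: 28, 35, 28, 28 days — a mix of 28 and 35. Every date is a Friday.
Each is the 4th Friday of its month.
4th Friday of December 2029: December 28, 2029.
January 2030 — 4th Friday is January 25, 2030.
February 2030 — 4th Friday is February 22, 2030.

December 28, 2029; January 25, 2030; February 22, 2030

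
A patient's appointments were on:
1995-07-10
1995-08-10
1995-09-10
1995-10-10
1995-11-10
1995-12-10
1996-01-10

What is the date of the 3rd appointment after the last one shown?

Gaps: 31, 31, 30, 31, 30, 31 days — not constant. Every event is on the 10th of the month.
Pattern: the 10th of each month.
Next: February 1996 → 1996-02-10.
Next: March 1996 → 1996-03-10.
April 1996: 1996-04-10.

1996-04-10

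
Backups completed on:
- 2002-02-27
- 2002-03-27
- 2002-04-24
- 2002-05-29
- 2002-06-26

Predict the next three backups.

2002-07-31, 2002-08-28, 2002-09-25

All Wednesdays; the gaps (28, 28, 35, 28) vary with month length.
This is the last Wednesday of each month.
July 2002 ends with Wednesday 2002-07-31.
Last Wednesday of August 2002: 2002-08-28.
September 2002 ends with Wednesday 2002-09-25.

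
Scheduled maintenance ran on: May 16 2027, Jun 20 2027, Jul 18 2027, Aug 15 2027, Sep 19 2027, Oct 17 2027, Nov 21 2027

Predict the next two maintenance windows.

Dec 19 2027, Jan 16 2028

These are Sundays at 28- or 35-day spacing (35, 28, 28, 35, 28, 35).
The pattern: 3rd Sunday of the month.
December 2027 — 3rd Sunday is Dec 19 2027.
3rd Sunday of January 2028: Jan 16 2028.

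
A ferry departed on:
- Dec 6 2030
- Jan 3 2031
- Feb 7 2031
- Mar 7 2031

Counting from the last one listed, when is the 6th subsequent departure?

Sep 5 2031

Gaps: 28, 35, 28 days — a mix of 28 and 35. Every date is a Friday.
Each is the 1st Friday of its month.
April 2031 — 1st Friday is Apr 4 2031.
May 2031 — 1st Friday is May 2 2031.
June 2031 — 1st Friday is Jun 6 2031.
1st Friday of July 2031: Jul 4 2031.
August 2031 — 1st Friday is Aug 1 2031.
1st Friday of September 2031: Sep 5 2031.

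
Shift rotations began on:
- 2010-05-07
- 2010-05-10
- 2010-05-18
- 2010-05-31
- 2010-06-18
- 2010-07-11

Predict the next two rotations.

2010-08-08, 2010-09-10

Gaps: 3, 8, 13, 18, 23 days — each gap is 5 larger than the previous one.
Next gap: 28 days. 2010-07-11 + 28 days = 2010-08-08.
Next gap: 33 days. 2010-08-08 + 33 days = 2010-09-10.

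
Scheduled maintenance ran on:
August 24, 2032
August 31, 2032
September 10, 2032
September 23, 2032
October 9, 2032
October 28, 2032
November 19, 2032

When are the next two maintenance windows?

December 14, 2032; January 11, 2033

Gaps: 7, 10, 13, 16, 19, 22 days — each gap is 3 larger than the previous one.
Next gap: 25 days. November 19, 2032 + 25 days = December 14, 2032.
Next gap: 28 days. December 14, 2032 + 28 days = January 11, 2033.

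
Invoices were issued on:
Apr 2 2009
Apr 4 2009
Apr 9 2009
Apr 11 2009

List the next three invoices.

Apr 16 2009, Apr 18 2009, Apr 23 2009

The gap pattern 2, 5, 2 repeats every 2 events.
These are the Thursdays and Saturdays of each week.
Next Thursday: Apr 16 2009.
Next Saturday: Apr 18 2009.
Next Thursday: Apr 23 2009.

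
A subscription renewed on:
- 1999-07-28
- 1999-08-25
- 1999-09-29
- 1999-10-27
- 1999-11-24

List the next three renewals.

1999-12-29, 2000-01-26, 2000-02-23

All Wednesdays; the gaps (28, 35, 28, 28) vary with month length.
This is the last Wednesday of each month.
December 1999 ends with Wednesday 1999-12-29.
Last Wednesday of January 2000: 2000-01-26.
February 2000 ends with Wednesday 2000-02-23.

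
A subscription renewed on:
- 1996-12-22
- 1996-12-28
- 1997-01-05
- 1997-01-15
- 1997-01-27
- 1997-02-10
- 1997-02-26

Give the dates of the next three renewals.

1997-03-16, 1997-04-05, 1997-04-27

The spacing grows by 2 each time: 6, 8, 10, 12, 14, 16 days.
Next gap: 18 days. 1997-02-26 + 18 days = 1997-03-16.
Next gap: 20 days. 1997-03-16 + 20 days = 1997-04-05.
Next gap: 22 days. 1997-04-05 + 22 days = 1997-04-27.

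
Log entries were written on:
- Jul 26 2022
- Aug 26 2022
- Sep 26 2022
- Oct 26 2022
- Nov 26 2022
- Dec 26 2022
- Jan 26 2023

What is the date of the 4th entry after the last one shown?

Each date is the 26th; the gaps (31, 31, 30, 31, 30, 31) track the month lengths.
The rule is the 26th of each month.
February 2023: Feb 26 2023.
Next: March 2023 → Mar 26 2023.
Next: April 2023 → Apr 26 2023.
May 2023: May 26 2023.

May 26 2023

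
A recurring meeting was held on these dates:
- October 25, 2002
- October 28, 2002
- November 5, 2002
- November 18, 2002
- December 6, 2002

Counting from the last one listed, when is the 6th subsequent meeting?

The spacing grows by 5 each time: 3, 8, 13, 18 days.
Next gap: 23 days. December 6, 2002 + 23 days = December 29, 2002.
Next gap: 28 days. December 29, 2002 + 28 days = January 26, 2003.
Next gap: 33 days. January 26, 2003 + 33 days = February 28, 2003.
Next gap: 38 days. February 28, 2003 + 38 days = April 7, 2003.
Next gap: 43 days. April 7, 2003 + 43 days = May 20, 2003.
Next gap: 48 days. May 20, 2003 + 48 days = July 7, 2003.

July 7, 2003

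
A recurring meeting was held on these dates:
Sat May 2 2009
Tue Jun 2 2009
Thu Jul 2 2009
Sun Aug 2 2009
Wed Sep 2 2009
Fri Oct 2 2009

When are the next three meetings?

Mon Nov 2 2009, Wed Dec 2 2009, Sat Jan 2 2010

The day-of-month is always 2 (31, 30, 31, 31, 30 days between events).
So this recurs on the 2nd of each month.
Next: November 2009 → Mon Nov 2 2009.
Next: December 2009 → Wed Dec 2 2009.
January 2010: Sat Jan 2 2010.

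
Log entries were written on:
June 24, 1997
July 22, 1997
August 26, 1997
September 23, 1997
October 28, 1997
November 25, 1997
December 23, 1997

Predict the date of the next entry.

January 27, 1998

These are Tuesdays at 28- or 35-day spacing (28, 35, 28, 35, 28, 28).
The pattern: 4th Tuesday of the month.
January 1998 — 4th Tuesday is January 27, 1998.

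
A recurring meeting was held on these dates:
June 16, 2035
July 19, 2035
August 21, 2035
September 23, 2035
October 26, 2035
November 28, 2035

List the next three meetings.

Every event comes 33 days after the last (33, 33, 33, 33, 33).
November 28, 2035 + 33 days = December 31, 2035.
December 31, 2035 + 33 days = February 2, 2036.
February 2, 2036 + 33 days = March 6, 2036.

December 31, 2035; February 2, 2036; March 6, 2036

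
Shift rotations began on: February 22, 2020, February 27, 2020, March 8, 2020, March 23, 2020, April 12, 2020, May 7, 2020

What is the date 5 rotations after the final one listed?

November 23, 2020

The spacing grows by 5 each time: 5, 10, 15, 20, 25 days.
Next gap: 30 days. May 7, 2020 + 30 days = June 6, 2020.
Next gap: 35 days. June 6, 2020 + 35 days = July 11, 2020.
Next gap: 40 days. July 11, 2020 + 40 days = August 20, 2020.
Next gap: 45 days. August 20, 2020 + 45 days = October 4, 2020.
Next gap: 50 days. October 4, 2020 + 50 days = November 23, 2020.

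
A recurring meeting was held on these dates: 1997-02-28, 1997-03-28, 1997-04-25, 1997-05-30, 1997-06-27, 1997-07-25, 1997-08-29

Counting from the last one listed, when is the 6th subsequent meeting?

All Fridays; the gaps (28, 28, 35, 28, 28, 35) vary with month length.
This is the last Friday of each month.
September 1997 ends with Friday 1997-09-26.
Last Friday of October 1997: 1997-10-31.
Last Friday of November 1997: 1997-11-28.
December 1997 ends with Friday 1997-12-26.
Last Friday of January 1998: 1998-01-30.
February 1998 ends with Friday 1998-02-27.

1998-02-27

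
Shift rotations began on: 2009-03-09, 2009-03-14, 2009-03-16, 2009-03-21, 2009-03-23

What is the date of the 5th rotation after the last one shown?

Gaps: 5, 2, 5, 2 days — not constant, but cyclic with period 2.
The events fall on every Monday and Saturday.
The following Saturday is 2009-03-28.
The following Monday is 2009-03-30.
Next Saturday: 2009-04-04.
Next Monday: 2009-04-06.
Next Saturday: 2009-04-11.

2009-04-11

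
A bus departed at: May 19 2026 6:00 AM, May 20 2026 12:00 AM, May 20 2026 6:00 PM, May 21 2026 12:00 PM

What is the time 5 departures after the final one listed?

Gaps: 18, 18, 18 hours — each event is 18 hours after the previous one.
May 21 2026 12:00 PM + 18 h = May 22 2026 6:00 AM.
May 22 2026 6:00 AM + 18 h = May 23 2026 12:00 AM.
May 23 2026 12:00 AM + 18 h = May 23 2026 6:00 PM.
May 23 2026 6:00 PM + 18 h = May 24 2026 12:00 PM.
May 24 2026 12:00 PM + 18 h = May 25 2026 6:00 AM.

May 25 2026 6:00 AM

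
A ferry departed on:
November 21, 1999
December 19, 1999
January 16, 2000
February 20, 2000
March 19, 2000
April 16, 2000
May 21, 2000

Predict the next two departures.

Gaps: 28, 28, 35, 28, 28, 35 days — a mix of 28 and 35. Every date is a Sunday.
Each is the 3rd Sunday of its month.
June 2000 — 3rd Sunday is June 18, 2000.
July 2000 — 3rd Sunday is July 16, 2000.

June 18, 2000; July 16, 2000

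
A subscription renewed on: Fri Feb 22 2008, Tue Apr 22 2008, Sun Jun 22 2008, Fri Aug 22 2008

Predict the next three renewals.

Wed Oct 22 2008, Mon Dec 22 2008, Sun Feb 22 2009

The day-of-month is always 22 (60, 61, 61 days between events).
So this recurs on the 22nd of every 2 months.
October 2008: Wed Oct 22 2008.
December 2008: Mon Dec 22 2008.
February 2009: Sun Feb 22 2009.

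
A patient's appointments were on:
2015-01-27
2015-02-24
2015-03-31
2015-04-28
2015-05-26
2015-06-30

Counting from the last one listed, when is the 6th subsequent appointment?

Every date is a Tuesday; gaps 28, 35, 28, 28, 35 days.
Each is the last Tuesday of its month (at least one falls on the 29th or later, ruling out '4th Tuesday').
Last Tuesday of July 2015: 2015-07-28.
Last Tuesday of August 2015: 2015-08-25.
September 2015 ends with Tuesday 2015-09-29.
October 2015 ends with Tuesday 2015-10-27.
November 2015 ends with Tuesday 2015-11-24.
Last Tuesday of December 2015: 2015-12-29.

2015-12-29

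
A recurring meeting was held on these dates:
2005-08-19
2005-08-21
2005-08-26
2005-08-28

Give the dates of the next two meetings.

2005-09-02, 2005-09-04

Gaps: 2, 5, 2 days — not constant, but cyclic with period 2.
The events fall on every Friday and Sunday.
The following Friday is 2005-09-02.
Next Sunday: 2005-09-04.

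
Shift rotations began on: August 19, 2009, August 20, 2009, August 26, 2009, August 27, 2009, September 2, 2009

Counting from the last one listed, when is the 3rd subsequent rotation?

September 10, 2009

Gaps: 1, 6, 1, 6 days — not constant, but cyclic with period 2.
The events fall on every Wednesday and Thursday.
The following Thursday is September 3, 2009.
The following Wednesday is September 9, 2009.
Next Thursday: September 10, 2009.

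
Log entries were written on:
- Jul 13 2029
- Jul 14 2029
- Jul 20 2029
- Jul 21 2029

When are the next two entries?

Jul 27 2029, Jul 28 2029

Every event lands on a Friday or Saturday (gaps cycle 1, 6, 1).
So the schedule is: every Friday and Saturday.
Next Friday: Jul 27 2029.
The following Saturday is Jul 28 2029.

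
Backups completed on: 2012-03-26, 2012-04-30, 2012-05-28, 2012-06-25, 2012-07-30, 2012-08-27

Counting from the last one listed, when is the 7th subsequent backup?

2013-03-25

These are Mondays with 35, 28, 28, 35, 28-day gaps.
Each is the final Monday of its month — 2012-04-30 is past the 28th, so '4th Monday' doesn't fit.
Last Monday of September 2012: 2012-09-24.
Last Monday of October 2012: 2012-10-29.
Last Monday of November 2012: 2012-11-26.
December 2012 ends with Monday 2012-12-31.
January 2013 ends with Monday 2013-01-28.
Last Monday of February 2013: 2013-02-25.
Last Monday of March 2013: 2013-03-25.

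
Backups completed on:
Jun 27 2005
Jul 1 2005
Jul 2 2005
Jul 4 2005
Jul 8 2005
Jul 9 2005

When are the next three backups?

The gap pattern 4, 1, 2, 4, 1 repeats every 3 events.
These are the Mondays, Fridays and Saturdays of each week.
The following Monday is Jul 11 2005.
The following Friday is Jul 15 2005.
The following Saturday is Jul 16 2005.

Jul 11 2005, Jul 15 2005, Jul 16 2005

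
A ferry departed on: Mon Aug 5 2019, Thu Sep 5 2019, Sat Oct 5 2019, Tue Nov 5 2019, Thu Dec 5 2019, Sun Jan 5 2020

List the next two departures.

Each date is the 5th; the gaps (31, 30, 31, 30, 31) track the month lengths.
The rule is the 5th of each month.
Next: February 2020 → Wed Feb 5 2020.
Next: March 2020 → Thu Mar 5 2020.

Wed Feb 5 2020, Thu Mar 5 2020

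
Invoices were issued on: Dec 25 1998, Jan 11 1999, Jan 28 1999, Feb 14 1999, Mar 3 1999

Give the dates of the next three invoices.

Gaps between consecutive events: 17, 17, 17, 17 days — a constant 17-day interval.
Mar 3 1999 + 17 days = Mar 20 1999.
Mar 20 1999 + 17 days = Apr 6 1999.
Apr 6 1999 + 17 days = Apr 23 1999.

Mar 20 1999, Apr 6 1999, Apr 23 1999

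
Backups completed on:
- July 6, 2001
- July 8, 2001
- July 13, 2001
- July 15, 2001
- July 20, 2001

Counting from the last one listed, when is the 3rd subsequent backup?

Every event lands on a Friday or Sunday (gaps cycle 2, 5, 2, 5).
So the schedule is: every Friday and Sunday.
The following Sunday is July 22, 2001.
The following Friday is July 27, 2001.
Next Sunday: July 29, 2001.

July 29, 2001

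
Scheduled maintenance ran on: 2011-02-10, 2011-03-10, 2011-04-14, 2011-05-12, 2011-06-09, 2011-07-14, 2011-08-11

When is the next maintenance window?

These are Thursdays at 28- or 35-day spacing (28, 35, 28, 28, 35, 28).
The pattern: 2nd Thursday of the month.
September 2011 — 2nd Thursday is 2011-09-08.

2011-09-08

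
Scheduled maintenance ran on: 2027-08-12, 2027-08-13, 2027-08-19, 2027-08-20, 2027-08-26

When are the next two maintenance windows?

Every event lands on a Thursday or Friday (gaps cycle 1, 6, 1, 6).
So the schedule is: every Thursday and Friday.
Next Friday: 2027-08-27.
The following Thursday is 2027-09-02.

2027-08-27, 2027-09-02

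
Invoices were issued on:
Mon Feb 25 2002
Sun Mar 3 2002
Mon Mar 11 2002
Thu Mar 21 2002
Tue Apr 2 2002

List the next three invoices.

Tue Apr 16 2002, Thu May 2 2002, Mon May 20 2002

Gaps: 6, 8, 10, 12 days — each gap is 2 larger than the previous one.
Next gap: 14 days. Tue Apr 2 2002 + 14 days = Tue Apr 16 2002.
Next gap: 16 days. Tue Apr 16 2002 + 16 days = Thu May 2 2002.
Next gap: 18 days. Thu May 2 2002 + 18 days = Mon May 20 2002.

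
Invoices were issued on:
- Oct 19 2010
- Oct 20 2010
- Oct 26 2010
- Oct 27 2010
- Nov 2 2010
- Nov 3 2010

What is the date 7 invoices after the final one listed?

Nov 30 2010

Every event lands on a Tuesday or Wednesday (gaps cycle 1, 6, 1, 6, 1).
So the schedule is: every Tuesday and Wednesday.
Next Tuesday: Nov 9 2010.
Next Wednesday: Nov 10 2010.
Next Tuesday: Nov 16 2010.
The following Wednesday is Nov 17 2010.
Next Tuesday: Nov 23 2010.
Next Wednesday: Nov 24 2010.
The following Tuesday is Nov 30 2010.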